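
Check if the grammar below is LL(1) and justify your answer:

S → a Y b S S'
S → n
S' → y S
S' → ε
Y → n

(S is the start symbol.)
No. Predict set conflict for S': { 'y' }

A grammar is LL(1) if for each non-terminal N with multiple productions, the predict sets of those productions are pairwise disjoint, where PREDICT(N → α) = (FIRST(α) \ {ε}) ∪ (FOLLOW(N) if α ⇒* ε).

Relevant sets:
  FOLLOW(S') = { $, 'y' }

For S:
  PREDICT(S → a Y b S S') = { 'a' }
  PREDICT(S → n) = { 'n' }
For S':
  PREDICT(S' → y S) = { 'y' }
  PREDICT(S' → ε) = { $, 'y' }
Y has a single production, so nothing to check there.

Conflict found: Predict set conflict for S': { 'y' }
The grammar is NOT LL(1).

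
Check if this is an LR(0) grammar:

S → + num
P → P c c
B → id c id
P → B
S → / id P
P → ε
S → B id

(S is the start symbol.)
Augment with S' → S and build the canonical LR(0) collection (I0 = CLOSURE({[S' → . S]}), then GOTO on every symbol after a dot until no new states appear). It has 15 states:
  I0: { [B → . id c id], [S → . + num], [S → . / id P], [S → . B id], [S' → . S] }  — shift
  I1: { [S → + . num] }  — shift
  I2: { [S → / . id P] }  — shift
  I3: { [S → B . id] }  — shift
  I4: { [S' → S .] }  — accept
  I5: { [B → id . c id] }  — shift
  I6: { [B → id c . id] }  — shift
  I7: { [B → id c id .] }  — reduce
  I8: { [S → B id .] }  — reduce
  I9: { [B → . id c id], [P → . B], [P → . P c c], [P → .], [S → / id . P] }  — shift, reduce
  I10: { [P → B .] }  — reduce
  I11: { [P → P . c c], [S → / id P .] }  — shift, reduce
  I12: { [P → P c . c] }  — shift
  I13: { [P → P c c .] }  — reduce
  I14: { [S → + num .] }  — reduce

Conflict in state I9:
  Shift-reduce conflict between [P → .] and [B → . id c id]
So the grammar is NOT LR(0).

Answer: No. Shift-reduce conflict between [P → .] and [B → . id c id]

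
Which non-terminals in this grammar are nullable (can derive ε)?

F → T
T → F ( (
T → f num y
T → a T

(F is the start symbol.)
There are no ε-productions, so no non-terminal can derive ε.
No non-terminals are nullable.

Answer: None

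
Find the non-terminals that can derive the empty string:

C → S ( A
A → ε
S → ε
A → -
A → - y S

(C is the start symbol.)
A non-terminal is nullable if it can derive ε (the empty string): either it has an ε-production, or it has a production whose right-hand side consists entirely of nullable non-terminals.

ε-productions: A → ε, S → ε
So A, S are immediately nullable.
No further non-terminal can be added: every production for the remaining non-terminals contains a terminal or a non-nullable non-terminal.
Nullable = { 'A', 'S' }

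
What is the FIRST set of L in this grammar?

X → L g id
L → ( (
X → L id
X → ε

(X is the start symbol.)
From L → ( (:
  - '(' is a terminal: add '(' and stop

Collecting: FIRST(L) = { '(' }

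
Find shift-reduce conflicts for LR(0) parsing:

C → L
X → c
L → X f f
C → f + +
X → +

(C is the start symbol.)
No shift-reduce conflicts

Augment with C' → C and build the canonical LR(0) collection (I0 = CLOSURE({[C' → . C]}), then GOTO on every symbol after a dot until no new states appear). It has 11 states:
  I0: { [C → . L], [C → . f + +], [C' → . C], [L → . X f f], [X → . +], [X → . c] }  — shift
  I1: { [X → + .] }  — reduce
  I2: { [C' → C .] }  — accept
  I3: { [C → L .] }  — reduce
  I4: { [L → X . f f] }  — shift
  I5: { [X → c .] }  — reduce
  I6: { [C → f . + +] }  — shift
  I7: { [C → f + . +] }  — shift
  I8: { [C → f + + .] }  — reduce
  I9: { [L → X f . f] }  — shift
  I10: { [L → X f f .] }  — reduce

No state contains both a complete item and a shift item.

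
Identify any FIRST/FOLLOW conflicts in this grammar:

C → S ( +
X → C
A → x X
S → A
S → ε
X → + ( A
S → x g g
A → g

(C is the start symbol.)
No FIRST/FOLLOW conflicts.

Nullable non-terminals: S.
FIRST sets used below: FIRST(A) = { 'g', 'x' }

S: nullable alternative(s) S → ε; FOLLOW(S) = { '(' }
  S → A: FIRST \ {ε} = { 'g', 'x' } — disjoint from FOLLOW(S)
  S → ε: FIRST \ {ε} = { } — this is the only nullable alternative, skip
  S → x g g: FIRST \ {ε} = { 'x' } — disjoint from FOLLOW(S)

A, C, X have no nullable alternative, so no FIRST/FOLLOW check is needed there.

No FIRST/FOLLOW conflicts found.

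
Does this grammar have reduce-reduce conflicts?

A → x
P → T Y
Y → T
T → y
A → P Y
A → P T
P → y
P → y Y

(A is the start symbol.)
Yes — I5: [P → y .] vs [T → y .]; I10: [A → P T .] vs [Y → T .]

Augment with A' → A and build the canonical LR(0) collection (I0 = CLOSURE({[A' → . A]}), then GOTO on every symbol after a dot until no new states appear). It has 12 states:
  I0: { [A → . P T], [A → . P Y], [A → . x], [A' → . A], [P → . T Y], [P → . y Y], [P → . y], [T → . y] }  — shift
  I1: { [A' → A .] }  — accept
  I2: { [A → P . T], [A → P . Y], [T → . y], [Y → . T] }  — shift
  I3: { [P → T . Y], [T → . y], [Y → . T] }  — shift
  I4: { [A → x .] }  — reduce
  I5: { [P → y . Y], [P → y .], [T → . y], [T → y .], [Y → . T] }  — shift, 2 reduces
  I6: { [Y → T .] }  — reduce
  I7: { [P → y Y .] }  — reduce
  I8: { [T → y .] }  — reduce
  I9: { [P → T Y .] }  — reduce
  I10: { [A → P T .], [Y → T .] }  — 2 reduces
  I11: { [A → P Y .] }  — reduce

I5 contains complete items [P → y .], [T → y .] — reduce-reduce conflict.
I10 contains complete items [A → P T .], [Y → T .] — reduce-reduce conflict.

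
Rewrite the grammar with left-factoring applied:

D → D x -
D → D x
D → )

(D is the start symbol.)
D → D x D'
D' → -
D' → ε
D → )

Left-factoring transforms A → αβ₁ | αβ₂ into A → αA' and A' → β₁ | β₂
(α is the longest common prefix among the alternatives). Repeat until
no nonterminal has two alternatives with a common prefix.

Round 1: D has alternatives sharing prefix 'D x'. Introduce D': D → D x D'
  Add: D' → -
  Add: D' → ε

No remaining common prefixes — done.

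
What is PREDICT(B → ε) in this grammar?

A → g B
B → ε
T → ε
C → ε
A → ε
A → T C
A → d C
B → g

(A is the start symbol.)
{ $ }

PREDICT(B → ε) = (FIRST(RHS) \ {ε}) ∪ (FOLLOW(B) if ε ∈ FIRST(RHS), i.e. RHS ⇒* ε)
The right-hand side is ε (FIRST(ε) = { ε }), so the predict set is FOLLOW(B) = { $ }
PREDICT(B → ε) = { $ }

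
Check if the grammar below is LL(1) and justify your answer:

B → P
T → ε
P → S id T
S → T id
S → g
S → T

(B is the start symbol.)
Relevant sets:
  FIRST(T) = { ε }
  FOLLOW(S) = { 'id' }

For S:
  PREDICT(S → T id) = { 'id' }
  PREDICT(S → g) = { 'g' }
  PREDICT(S → T) = { 'id' }
B, T, P have a single production, so nothing to check there.

Conflict found: Predict set conflict for S: { 'id' }
The grammar is NOT LL(1).

Answer: No. Predict set conflict for S: { 'id' }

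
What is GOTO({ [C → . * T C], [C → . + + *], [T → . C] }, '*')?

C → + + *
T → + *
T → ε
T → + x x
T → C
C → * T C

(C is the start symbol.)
GOTO(I, '*') = CLOSURE({ [A → αX.β] : [A → α.Xβ] ∈ I, X = '*' })

Items with dot before '*', with the dot advanced:
  [C → . * T C] → [C → * . T C]
Closure of the advanced items:
  [C → * . T C] has the dot before T: add [T → . + *], [T → .], [T → . + x x], [T → . C]
  [T → . C] has the dot before C: add [C → . + + *], [C → . * T C]

GOTO = { [C → * . T C], [C → . * T C], [C → . + + *], [T → . + *], [T → . + x x], [T → . C], [T → .] }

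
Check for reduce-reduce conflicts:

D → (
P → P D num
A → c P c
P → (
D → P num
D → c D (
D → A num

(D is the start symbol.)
A reduce-reduce conflict occurs when an LR(0) state has two complete items [A → α .] and [B → β .] — both call for a reduction, and with no lookahead the parser cannot choose between them.

Augment with D' → D and build the canonical LR(0) collection (I0 = CLOSURE({[D' → . D]}), then GOTO on every symbol after a dot until no new states appear). It has 14 states:
  I0: { [A → . c P c], [D → . (], [D → . A num], [D → . P num], [D → . c D (], [D' → . D], [P → . (], [P → . P D num] }  — shift
  I1: { [D → ( .], [P → ( .] }  — 2 reduces
  I2: { [D → A . num] }  — shift
  I3: { [D' → D .] }  — accept
  I4: { [A → . c P c], [D → . (], [D → . A num], [D → . P num], [D → . c D (], [D → P . num], [P → . (], [P → . P D num], [P → P . D num] }  — shift
  I5: { [A → . c P c], [A → c . P c], [D → . (], [D → . A num], [D → . P num], [D → . c D (], [D → c . D (], [P → . (], [P → . P D num] }  — shift
  I6: { [D → c D . (] }  — shift
  I7: { [A → . c P c], [A → c P . c], [D → . (], [D → . A num], [D → . P num], [D → . c D (], [D → P . num], [P → . (], [P → . P D num], [P → P . D num] }  — shift
  I8: { [P → P D . num] }  — shift
  I9: { [A → . c P c], [A → c . P c], [A → c P c .], [D → . (], [D → . A num], [D → . P num], [D → . c D (], [D → c . D (], [P → . (], [P → . P D num] }  — shift, reduce
  I10: { [D → P num .] }  — reduce
  I11: { [P → P D num .] }  — reduce
  I12: { [D → c D ( .] }  — reduce
  I13: { [D → A num .] }  — reduce

I1 contains complete items [D → ( .], [P → ( .] — reduce-reduce conflict.

Answer: Yes — I1: [D → ( .] vs [P → ( .]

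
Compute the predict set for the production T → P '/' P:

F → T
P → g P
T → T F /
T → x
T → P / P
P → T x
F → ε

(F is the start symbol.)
{ 'g', 'x' }

PREDICT(T → P '/' P) = (FIRST(RHS) \ {ε}) ∪ (FOLLOW(T) if ε ∈ FIRST(RHS), i.e. RHS ⇒* ε)
FIRST(P) = { 'g', 'x' }
FIRST(P '/' P) = { 'g', 'x' }
ε ∉ FIRST(P '/' P), so FOLLOW(T) is not added.
PREDICT(T → P '/' P) = { 'g', 'x' }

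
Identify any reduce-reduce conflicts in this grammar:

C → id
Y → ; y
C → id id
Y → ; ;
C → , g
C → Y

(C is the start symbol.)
A reduce-reduce conflict occurs when an LR(0) state has two complete items [A → α .] and [B → β .] — both call for a reduction, and with no lookahead the parser cannot choose between them.

Augment with C' → C and build the canonical LR(0) collection (I0 = CLOSURE({[C' → . C]}), then GOTO on every symbol after a dot until no new states appear). It has 10 states:
  I0: { [C → . , g], [C → . Y], [C → . id id], [C → . id], [C' → . C], [Y → . ; ;], [Y → . ; y] }  — shift
  I1: { [C → , . g] }  — shift
  I2: { [Y → ; . ;], [Y → ; . y] }  — shift
  I3: { [C' → C .] }  — accept
  I4: { [C → Y .] }  — reduce
  I5: { [C → id . id], [C → id .] }  — shift, reduce
  I6: { [C → id id .] }  — reduce
  I7: { [Y → ; ; .] }  — reduce
  I8: { [Y → ; y .] }  — reduce
  I9: { [C → , g .] }  — reduce

No state contains more than one complete item.

Answer: No reduce-reduce conflicts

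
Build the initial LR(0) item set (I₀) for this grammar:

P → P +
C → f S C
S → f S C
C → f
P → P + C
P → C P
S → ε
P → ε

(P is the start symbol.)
{ [C → . f S C], [C → . f], [P → . C P], [P → . P + C], [P → . P +], [P → .], [P' → . P] }

First, augment the grammar with P' → P
I₀ = CLOSURE({ [P' → . P] }):
  [P' → . P] has the dot before P: add [P → . P +], [P → . P + C], [P → . C P], [P → .]
  [P → . C P] has the dot before C: add [C → . f S C], [C → . f]
No further items can be added.

I₀ = { [C → . f S C], [C → . f], [P → . C P], [P → . P + C], [P → . P +], [P → .], [P' → . P] }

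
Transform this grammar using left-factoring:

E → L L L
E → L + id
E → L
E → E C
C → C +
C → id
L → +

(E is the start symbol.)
E → L E'
E' → L L
E' → + id
E' → ε
E → E C
C → C +
C → id
L → +

Left-factoring transforms A → αβ₁ | αβ₂ into A → αA' and A' → β₁ | β₂
(α is the longest common prefix among the alternatives). Repeat until
no nonterminal has two alternatives with a common prefix.

Round 1: E has alternatives sharing prefix 'L'. Introduce E': E → L E'
  Add: E' → L L
  Add: E' → + id
  Add: E' → ε

No remaining common prefixes — done.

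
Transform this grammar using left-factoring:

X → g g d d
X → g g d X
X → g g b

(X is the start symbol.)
X → g g X'
X' → d X''
X'' → d
X'' → X
X' → b

Left-factoring transforms A → αβ₁ | αβ₂ into A → αA' and A' → β₁ | β₂
(α is the longest common prefix among the alternatives). Repeat until
no nonterminal has two alternatives with a common prefix.

Round 1: X has alternatives sharing prefix 'g g'. Introduce X': X → g g X'
  Add: X' → d d
  Add: X' → d X
  Add: X' → b

Round 2: X' has alternatives sharing prefix 'd'. Introduce X'': X' → d X''
  Add: X'' → d
  Add: X'' → X

No remaining common prefixes — done.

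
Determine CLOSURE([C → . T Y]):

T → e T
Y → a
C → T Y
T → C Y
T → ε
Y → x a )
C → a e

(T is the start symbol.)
{ [C → . T Y], [C → . a e], [T → . C Y], [T → . e T], [T → .] }

Start with: [C → . T Y]
  [C → . T Y] has the dot before T: add [T → . e T], [T → . C Y], [T → .]
  [T → . C Y] has the dot before C: add [C → . a e]
No further items can be added.

CLOSURE = { [C → . T Y], [C → . a e], [T → . C Y], [T → . e T], [T → .] }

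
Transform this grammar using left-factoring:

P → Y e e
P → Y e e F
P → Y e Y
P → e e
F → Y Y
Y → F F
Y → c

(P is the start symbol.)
P → Y e P'
P' → e P''
P'' → ε
P'' → F
P' → Y
P → e e
F → Y Y
Y → F F
Y → c

Left-factoring transforms A → αβ₁ | αβ₂ into A → αA' and A' → β₁ | β₂
(α is the longest common prefix among the alternatives). Repeat until
no nonterminal has two alternatives with a common prefix.

Round 1: P has alternatives sharing prefix 'Y e'. Introduce P': P → Y e P'
  Add: P' → e
  Add: P' → e F
  Add: P' → Y

Round 2: P' has alternatives sharing prefix 'e'. Introduce P'': P' → e P''
  Add: P'' → ε
  Add: P'' → F

No remaining common prefixes — done.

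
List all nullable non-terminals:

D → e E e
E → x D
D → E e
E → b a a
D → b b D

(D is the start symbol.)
A non-terminal is nullable if it can derive ε (the empty string): either it has an ε-production, or it has a production whose right-hand side consists entirely of nullable non-terminals.

There are no ε-productions, so no non-terminal can derive ε.
No non-terminals are nullable.

Answer: None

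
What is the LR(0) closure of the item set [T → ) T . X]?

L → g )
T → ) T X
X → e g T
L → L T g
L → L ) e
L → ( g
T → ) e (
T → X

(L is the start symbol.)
{ [T → ) T . X], [X → . e g T] }

To compute CLOSURE, for each item [A → α.Bβ] where B is a non-terminal, add [B → .γ] for all productions B → γ; repeat for the newly added items until nothing changes.

Start with: [T → ) T . X]
  [T → ) T . X] has the dot before X: add [X → . e g T]
No further items can be added.

CLOSURE = { [T → ) T . X], [X → . e g T] }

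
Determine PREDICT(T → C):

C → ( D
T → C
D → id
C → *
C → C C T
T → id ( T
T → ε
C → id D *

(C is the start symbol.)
PREDICT(T → C) = (FIRST(RHS) \ {ε}) ∪ (FOLLOW(T) if ε ∈ FIRST(RHS), i.e. RHS ⇒* ε)
FIRST(C) = { '(', '*', 'id' }
FIRST(C) = { '(', '*', 'id' }
ε ∉ FIRST(C), so FOLLOW(T) is not added.
PREDICT(T → C) = { '(', '*', 'id' }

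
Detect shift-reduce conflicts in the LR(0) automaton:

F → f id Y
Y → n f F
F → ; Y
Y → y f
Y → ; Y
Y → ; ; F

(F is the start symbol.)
A shift-reduce conflict occurs when an LR(0) state has both:
  - a complete (reduce) item [A → α .] (dot at the end), and
  - a shift item [B → β . c γ] (dot before a terminal).

Augment with F' → F and build the canonical LR(0) collection (I0 = CLOSURE({[F' → . F]}), then GOTO on every symbol after a dot until no new states appear). It has 18 states:
  I0: { [F → . ; Y], [F → . f id Y], [F' → . F] }  — shift
  I1: { [F → ; . Y], [Y → . ; ; F], [Y → . ; Y], [Y → . n f F], [Y → . y f] }  — shift
  I2: { [F' → F .] }  — accept
  I3: { [F → f . id Y] }  — shift
  I4: { [F → f id . Y], [Y → . ; ; F], [Y → . ; Y], [Y → . n f F], [Y → . y f] }  — shift
  I5: { [Y → . ; ; F], [Y → . ; Y], [Y → . n f F], [Y → . y f], [Y → ; . ; F], [Y → ; . Y] }  — shift
  I6: { [F → f id Y .] }  — reduce
  I7: { [Y → n . f F] }  — shift
  I8: { [Y → y . f] }  — shift
  I9: { [Y → y f .] }  — reduce
  I10: { [F → . ; Y], [F → . f id Y], [Y → n f . F] }  — shift
  I11: { [Y → n f F .] }  — reduce
  I12: { [F → . ; Y], [F → . f id Y], [Y → . ; ; F], [Y → . ; Y], [Y → . n f F], [Y → . y f], [Y → ; . ; F], [Y → ; . Y], [Y → ; ; . F] }  — shift
  I13: { [Y → ; Y .] }  — reduce
  I14: { [F → . ; Y], [F → . f id Y], [F → ; . Y], [Y → . ; ; F], [Y → . ; Y], [Y → . n f F], [Y → . y f], [Y → ; . ; F], [Y → ; . Y], [Y → ; ; . F] }  — shift
  I15: { [Y → ; ; F .] }  — reduce
  I16: { [F → ; Y .], [Y → ; Y .] }  — 2 reduces
  I17: { [F → ; Y .] }  — reduce

No state contains both a complete item and a shift item.

Answer: No shift-reduce conflicts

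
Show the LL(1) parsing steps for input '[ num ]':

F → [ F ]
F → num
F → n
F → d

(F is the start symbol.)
LL(1) parsing maintains a stack (initially the start symbol over $) and the input. At each step: if the stack top is a terminal, match it against the current input token; if it is a non-terminal N, replace it with the RHS of M[N, lookahead] (the unique production whose predict set contains the lookahead).

Stack is shown with the top on the left.

Stack    Input      Action
--------------------------
F $      [ num ] $  output F → [ F ]
[ F ] $  [ num ] $  match '['
F ] $    num ] $    output F → num
num ] $  num ] $    match 'num'
] $      ] $        match ']'
$        $          accept

The string is accepted.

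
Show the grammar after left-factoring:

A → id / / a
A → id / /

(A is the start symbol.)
Left-factoring transforms A → αβ₁ | αβ₂ into A → αA' and A' → β₁ | β₂
(α is the longest common prefix among the alternatives). Repeat until
no nonterminal has two alternatives with a common prefix.

Round 1: A has alternatives sharing prefix 'id / /'. Introduce A': A → id / / A'
  Add: A' → a
  Add: A' → ε

No remaining common prefixes — done.

Resulting grammar:
A → id / / A'
A' → a
A' → ε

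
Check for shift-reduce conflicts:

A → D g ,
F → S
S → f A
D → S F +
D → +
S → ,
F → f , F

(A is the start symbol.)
Yes — I11: [S → , .] vs [F → . f , F]

Augment with A' → A and build the canonical LR(0) collection (I0 = CLOSURE({[A' → . A]}), then GOTO on every symbol after a dot until no new states appear). It has 16 states:
  I0: { [A → . D g ,], [A' → . A], [D → . +], [D → . S F +], [S → . ,], [S → . f A] }  — shift
  I1: { [D → + .] }  — reduce
  I2: { [S → , .] }  — reduce
  I3: { [A' → A .] }  — accept
  I4: { [A → D . g ,] }  — shift
  I5: { [D → S . F +], [F → . S], [F → . f , F], [S → . ,], [S → . f A] }  — shift
  I6: { [A → . D g ,], [D → . +], [D → . S F +], [S → . ,], [S → . f A], [S → f . A] }  — shift
  I7: { [S → f A .] }  — reduce
  I8: { [D → S F . +] }  — shift
  I9: { [F → S .] }  — reduce
  I10: { [A → . D g ,], [D → . +], [D → . S F +], [F → f . , F], [S → . ,], [S → . f A], [S → f . A] }  — shift
  I11: { [F → . S], [F → . f , F], [F → f , . F], [S → , .], [S → . ,], [S → . f A] }  — shift, reduce
  I12: { [F → f , F .] }  — reduce
  I13: { [D → S F + .] }  — reduce
  I14: { [A → D g . ,] }  — shift
  I15: { [A → D g , .] }  — reduce

I11 contains reduce item [S → , .] and shift items [F → . f , F], [S → . ,], [S → . f A] — shift-reduce conflict.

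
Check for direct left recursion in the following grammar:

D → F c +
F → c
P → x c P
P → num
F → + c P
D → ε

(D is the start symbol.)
D → F c +: starts with F
F → c: starts with c
P → x c P: starts with x
P → num: starts with num
F → + c P: starts with '+'
D → ε: starts with ε

No direct left recursion found.

Answer: No direct left recursion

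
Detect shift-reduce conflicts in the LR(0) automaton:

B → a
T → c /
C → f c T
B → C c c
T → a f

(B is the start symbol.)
No shift-reduce conflicts

A shift-reduce conflict occurs when an LR(0) state has both:
  - a complete (reduce) item [A → α .] (dot at the end), and
  - a shift item [B → β . c γ] (dot before a terminal).

Augment with B' → B and build the canonical LR(0) collection (I0 = CLOSURE({[B' → . B]}), then GOTO on every symbol after a dot until no new states appear). It has 13 states:
  I0: { [B → . C c c], [B → . a], [B' → . B], [C → . f c T] }  — shift
  I1: { [B' → B .] }  — accept
  I2: { [B → C . c c] }  — shift
  I3: { [B → a .] }  — reduce
  I4: { [C → f . c T] }  — shift
  I5: { [C → f c . T], [T → . a f], [T → . c /] }  — shift
  I6: { [C → f c T .] }  — reduce
  I7: { [T → a . f] }  — shift
  I8: { [T → c . /] }  — shift
  I9: { [T → c / .] }  — reduce
  I10: { [T → a f .] }  — reduce
  I11: { [B → C c . c] }  — shift
  I12: { [B → C c c .] }  — reduce

No state contains both a complete item and a shift item.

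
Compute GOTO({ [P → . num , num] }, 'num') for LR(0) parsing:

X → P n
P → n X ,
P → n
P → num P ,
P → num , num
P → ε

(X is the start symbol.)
{ [P → num . , num] }

GOTO(I, 'num') = CLOSURE({ [A → αX.β] : [A → α.Xβ] ∈ I, X = 'num' })

Items with dot before 'num', with the dot advanced:
  [P → . num , num] → [P → num . , num]
Closure adds nothing (no advanced item has the dot before a non-terminal).

GOTO = { [P → num . , num] }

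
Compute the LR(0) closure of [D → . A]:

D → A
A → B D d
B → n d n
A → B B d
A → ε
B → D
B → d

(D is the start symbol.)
{ [A → . B B d], [A → . B D d], [A → .], [B → . D], [B → . d], [B → . n d n], [D → . A] }

To compute CLOSURE, for each item [A → α.Bβ] where B is a non-terminal, add [B → .γ] for all productions B → γ; repeat for the newly added items until nothing changes.

Start with: [D → . A]
  [D → . A] has the dot before A: add [A → . B D d], [A → . B B d], [A → .]
  [A → . B D d] has the dot before B: add [B → . n d n], [B → . D], [B → . d]
  [B → . D] has the dot before D: all D-items already present
No further items can be added.

CLOSURE = { [A → . B B d], [A → . B D d], [A → .], [B → . D], [B → . d], [B → . n d n], [D → . A] }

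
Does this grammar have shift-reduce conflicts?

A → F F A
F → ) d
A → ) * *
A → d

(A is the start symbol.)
No shift-reduce conflicts

A shift-reduce conflict occurs when an LR(0) state has both:
  - a complete (reduce) item [A → α .] (dot at the end), and
  - a shift item [B → β . c γ] (dot before a terminal).

Augment with A' → A and build the canonical LR(0) collection (I0 = CLOSURE({[A' → . A]}), then GOTO on every symbol after a dot until no new states appear). It has 11 states:
  I0: { [A → . ) * *], [A → . F F A], [A → . d], [A' → . A], [F → . ) d] }  — shift
  I1: { [A → ) . * *], [F → ) . d] }  — shift
  I2: { [A' → A .] }  — accept
  I3: { [A → F . F A], [F → . ) d] }  — shift
  I4: { [A → d .] }  — reduce
  I5: { [F → ) . d] }  — shift
  I6: { [A → . ) * *], [A → . F F A], [A → . d], [A → F F . A], [F → . ) d] }  — shift
  I7: { [A → F F A .] }  — reduce
  I8: { [F → ) d .] }  — reduce
  I9: { [A → ) * . *] }  — shift
  I10: { [A → ) * * .] }  — reduce

No state contains both a complete item and a shift item.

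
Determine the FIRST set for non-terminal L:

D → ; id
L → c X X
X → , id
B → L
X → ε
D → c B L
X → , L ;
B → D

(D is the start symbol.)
From L → c X X:
  - c is a terminal: add 'c' and stop

Collecting: FIRST(L) = { 'c' }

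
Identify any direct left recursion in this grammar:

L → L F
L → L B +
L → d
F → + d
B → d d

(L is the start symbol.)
Yes, L is left-recursive

Direct left recursion occurs when N → N α for some non-terminal N (the right-hand side begins with the left-hand side itself).

L → L F: LEFT RECURSIVE (starts with L)
L → L B +: LEFT RECURSIVE (starts with L)
L → d: starts with d
F → + d: starts with '+'
B → d d: starts with d

The grammar has direct left recursion on: L.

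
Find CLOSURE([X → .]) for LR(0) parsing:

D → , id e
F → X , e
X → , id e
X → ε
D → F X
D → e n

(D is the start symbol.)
Start with: [X → .]
The dot is at the end, so nothing is added.

CLOSURE = { [X → .] }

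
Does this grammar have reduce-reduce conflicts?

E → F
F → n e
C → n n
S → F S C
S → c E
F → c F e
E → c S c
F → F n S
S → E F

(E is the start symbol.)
A reduce-reduce conflict occurs when an LR(0) state has two complete items [A → α .] and [B → β .] — both call for a reduction, and with no lookahead the parser cannot choose between them.

Augment with E' → E and build the canonical LR(0) collection (I0 = CLOSURE({[E' → . E]}), then GOTO on every symbol after a dot until no new states appear). It has 24 states:
  I0: { [E → . F], [E → . c S c], [E' → . E], [F → . F n S], [F → . c F e], [F → . n e] }  — shift
  I1: { [E' → E .] }  — accept
  I2: { [E → F .], [F → F . n S] }  — shift, reduce
  I3: { [E → . F], [E → . c S c], [E → c . S c], [F → . F n S], [F → . c F e], [F → . n e], [F → c . F e], [S → . E F], [S → . F S C], [S → . c E] }  — shift
  I4: { [F → n . e] }  — shift
  I5: { [F → n e .] }  — reduce
  I6: { [F → . F n S], [F → . c F e], [F → . n e], [S → E . F] }  — shift
  I7: { [E → . F], [E → . c S c], [E → F .], [F → . F n S], [F → . c F e], [F → . n e], [F → F . n S], [F → c F . e], [S → . E F], [S → . F S C], [S → . c E], [S → F . S C] }  — shift, reduce
  I8: { [E → c S . c] }  — shift
  I9: { [E → . F], [E → . c S c], [E → c . S c], [F → . F n S], [F → . c F e], [F → . n e], [F → c . F e], [S → . E F], [S → . F S C], [S → . c E], [S → c . E] }  — shift
  I10: { [F → . F n S], [F → . c F e], [F → . n e], [S → E . F], [S → c E .] }  — shift, reduce
  I11: { [F → F . n S], [S → E F .] }  — shift, reduce
  I12: { [F → . F n S], [F → . c F e], [F → . n e], [F → c . F e] }  — shift
  I13: { [F → F . n S], [F → c F . e] }  — shift
  I14: { [F → c F e .] }  — reduce
  I15: { [E → . F], [E → . c S c], [F → . F n S], [F → . c F e], [F → . n e], [F → F n . S], [S → . E F], [S → . F S C], [S → . c E] }  — shift
  I16: { [E → . F], [E → . c S c], [E → F .], [F → . F n S], [F → . c F e], [F → . n e], [F → F . n S], [S → . E F], [S → . F S C], [S → . c E], [S → F . S C] }  — shift, reduce
  I17: { [F → F n S .] }  — reduce
  I18: { [C → . n n], [S → F S . C] }  — shift
  I19: { [E → . F], [E → . c S c], [F → . F n S], [F → . c F e], [F → . n e], [F → F n . S], [F → n . e], [S → . E F], [S → . F S C], [S → . c E] }  — shift
  I20: { [S → F S C .] }  — reduce
  I21: { [C → n . n] }  — shift
  I22: { [C → n n .] }  — reduce
  I23: { [E → c S c .] }  — reduce

No state contains more than one complete item.

Answer: No reduce-reduce conflicts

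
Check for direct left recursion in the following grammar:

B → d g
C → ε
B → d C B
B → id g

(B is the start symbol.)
Direct left recursion occurs when N → N α for some non-terminal N (the right-hand side begins with the left-hand side itself).

B → d g: starts with d
C → ε: starts with ε
B → d C B: starts with d
B → id g: starts with id

No direct left recursion found.

Answer: No direct left recursion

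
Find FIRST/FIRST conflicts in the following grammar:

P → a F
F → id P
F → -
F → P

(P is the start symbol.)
No FIRST/FIRST conflicts.

FIRST sets of the non-terminals at (or reachable through a nullable prefix from) the front of some alternative:
  FIRST(P) = { 'a' }

Productions for F:
  F → id P: FIRST = { 'id' }
  F → -: FIRST = { '-' }
  F → P: FIRST = { 'a' }
P has only one production, so no FIRST/FIRST conflict is possible there.

All alternatives of each non-terminal have pairwise disjoint FIRST sets.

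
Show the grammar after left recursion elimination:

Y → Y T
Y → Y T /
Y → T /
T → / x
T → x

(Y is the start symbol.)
Y is directly left-recursive. The standard transformation for
  A → A α₁ | ... | A α_m | β₁ | ... | β_n
is
  A  → β₁ A' | ... | β_n A'
  A' → α₁ A' | ... | α_m A' | ε

Y → T / becomes Y → T / Y'
Y → Y T becomes Y' → T Y'
Y → Y T / becomes Y' → T / Y'
Add Y' → ε

Productions for other non-terminals are unchanged:
  T → / x
  T → x

Resulting grammar:
Y → T / Y'
Y' → T Y'
Y' → T / Y'
Y' → ε
T → / x
T → x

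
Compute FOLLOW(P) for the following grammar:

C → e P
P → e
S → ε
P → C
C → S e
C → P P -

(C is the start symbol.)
{ $, '-', 'e' }

To compute FOLLOW(P), find every occurrence of P on a right-hand side N → α P β: add FIRST(β) \ {ε}, and if β is empty or nullable also add FOLLOW(N). Iterate to a fixed point.

In C → e P: P is at the end, add FOLLOW(C)
In C → P P -: P is followed by P '-', add FIRST(P '-') \ {ε} = { 'e' }
In C → P P -: P is followed by '-', add FIRST('-') \ {ε} = { '-' }

The FOLLOW sets referred to above (computed the same way, to a fixed point):
  FOLLOW(C) = { $, '-', 'e' }

Taking the union: FOLLOW(P) = { $, '-', 'e' }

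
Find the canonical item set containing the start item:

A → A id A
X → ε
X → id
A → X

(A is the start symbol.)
{ [A → . A id A], [A → . X], [A' → . A], [X → . id], [X → .] }

First, augment the grammar with A' → A
I₀ = CLOSURE({ [A' → . A] }):
  [A' → . A] has the dot before A: add [A → . A id A], [A → . X]
  [A → . X] has the dot before X: add [X → .], [X → . id]
No further items can be added.

I₀ = { [A → . A id A], [A → . X], [A' → . A], [X → . id], [X → .] }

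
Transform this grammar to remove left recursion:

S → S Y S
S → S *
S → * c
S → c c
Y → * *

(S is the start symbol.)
S is directly left-recursive. The standard transformation for
  A → A α₁ | ... | A α_m | β₁ | ... | β_n
is
  A  → β₁ A' | ... | β_n A'
  A' → α₁ A' | ... | α_m A' | ε

S → * c becomes S → * c S'
S → c c becomes S → c c S'
S → S Y S becomes S' → Y S S'
S → S * becomes S' → * S'
Add S' → ε

Productions for other non-terminals are unchanged:
  Y → * *

Resulting grammar:
S → * c S'
S → c c S'
S' → Y S S'
S' → * S'
S' → ε
Y → * *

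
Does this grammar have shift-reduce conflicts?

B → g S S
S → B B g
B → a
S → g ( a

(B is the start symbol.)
A shift-reduce conflict occurs when an LR(0) state has both:
  - a complete (reduce) item [A → α .] (dot at the end), and
  - a shift item [B → β . c γ] (dot before a terminal).

Augment with B' → B and build the canonical LR(0) collection (I0 = CLOSURE({[B' → . B]}), then GOTO on every symbol after a dot until no new states appear). It has 12 states:
  I0: { [B → . a], [B → . g S S], [B' → . B] }  — shift
  I1: { [B' → B .] }  — accept
  I2: { [B → a .] }  — reduce
  I3: { [B → . a], [B → . g S S], [B → g . S S], [S → . B B g], [S → . g ( a] }  — shift
  I4: { [B → . a], [B → . g S S], [S → B . B g] }  — shift
  I5: { [B → . a], [B → . g S S], [B → g S . S], [S → . B B g], [S → . g ( a] }  — shift
  I6: { [B → . a], [B → . g S S], [B → g . S S], [S → . B B g], [S → . g ( a], [S → g . ( a] }  — shift
  I7: { [S → g ( . a] }  — shift
  I8: { [S → g ( a .] }  — reduce
  I9: { [B → g S S .] }  — reduce
  I10: { [S → B B . g] }  — shift
  I11: { [S → B B g .] }  — reduce

No state contains both a complete item and a shift item.

Answer: No shift-reduce conflicts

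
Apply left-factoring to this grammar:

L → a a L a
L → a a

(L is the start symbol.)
L → a a L'
L' → L a
L' → ε

Left-factoring transforms A → αβ₁ | αβ₂ into A → αA' and A' → β₁ | β₂
(α is the longest common prefix among the alternatives). Repeat until
no nonterminal has two alternatives with a common prefix.

Round 1: L has alternatives sharing prefix 'a a'. Introduce L': L → a a L'
  Add: L' → L a
  Add: L' → ε

No remaining common prefixes — done.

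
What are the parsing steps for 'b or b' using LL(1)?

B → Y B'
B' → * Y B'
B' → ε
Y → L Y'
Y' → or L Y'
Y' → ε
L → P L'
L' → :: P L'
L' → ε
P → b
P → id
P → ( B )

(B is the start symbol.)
Stack is shown with the top on the left.

Stack         Input     Action
------------------------------
B $           b or b $  output B → Y B'
Y B' $        b or b $  output Y → L Y'
L Y' B' $     b or b $  output L → P L'
P L' Y' B' $  b or b $  output P → b
b L' Y' B' $  b or b $  match 'b'
L' Y' B' $    or b $    output L' → ε
Y' B' $       or b $    output Y' → or L Y'
or L Y' B' $  or b $    match 'or'
L Y' B' $     b $       output L → P L'
P L' Y' B' $  b $       output P → b
b L' Y' B' $  b $       match 'b'
L' Y' B' $    $         output L' → ε
Y' B' $       $         output Y' → ε
B' $          $         output B' → ε
$             $         accept

The string is accepted.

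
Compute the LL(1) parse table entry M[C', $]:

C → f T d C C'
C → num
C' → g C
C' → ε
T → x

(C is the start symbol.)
To find M[C', $], we find productions for C' where $ is in the predict set (PREDICT(N → α) = (FIRST(α) \ {ε}) ∪ (FOLLOW(N) if α ⇒* ε)).

Relevant sets:
  FOLLOW(C') = { $, 'g' }

C' → g C: PREDICT = { 'g' }
C' → ε: PREDICT = { $, 'g' }
  $ is in predict set, so this production goes in M[C', $]

M[C', $] = C' → ε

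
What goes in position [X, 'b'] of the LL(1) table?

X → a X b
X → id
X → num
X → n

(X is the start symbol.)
To find M[X, 'b'], we find productions for X where 'b' is in the predict set (PREDICT(N → α) = (FIRST(α) \ {ε}) ∪ (FOLLOW(N) if α ⇒* ε)).

X → a X b: PREDICT = { 'a' }
X → id: PREDICT = { 'id' }
X → num: PREDICT = { 'num' }
X → n: PREDICT = { 'n' }

M[X, 'b'] is empty (no production applies)

Answer: Empty (error entry)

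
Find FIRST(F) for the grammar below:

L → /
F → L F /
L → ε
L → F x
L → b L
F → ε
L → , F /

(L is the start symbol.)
FIRST sets of the other non-terminals involved (by the same procedure, iterated to a fixed point):
  FIRST(L) = { ',', '/', 'b', 'x', ε }

From F → L F /:
  - L is a non-terminal: add FIRST(L) \ {ε} = { ',', '/', 'b', 'x' }
    L is nullable, so continue to the next symbol
  - F is the symbol being defined: contributes nothing new
    F is nullable, so continue to the next symbol
  - '/' is a terminal: add '/' and stop
From F → ε:
  - ε-production, so ε ∈ FIRST(F)

Collecting: FIRST(F) = { ',', '/', 'b', 'x', ε }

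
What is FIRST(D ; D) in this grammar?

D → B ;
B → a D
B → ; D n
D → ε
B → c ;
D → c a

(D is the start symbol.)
FIRST sets of the non-terminals involved (from the grammar, by fixed-point iteration):
  FIRST(D) = { ';', 'a', 'c', ε }

To compute FIRST(D ; D), process the symbols left to right:
Symbol D is a non-terminal. Add FIRST(D) \ {ε} = { ';', 'a', 'c' }
D is nullable (ε ∈ FIRST(D)), continue to the next symbol.
Symbol ; is a terminal. Add ';' and stop.
FIRST(D ; D) = { ';', 'a', 'c' }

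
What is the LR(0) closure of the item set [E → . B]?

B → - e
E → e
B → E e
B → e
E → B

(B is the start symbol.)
{ [B → . - e], [B → . E e], [B → . e], [E → . B], [E → . e] }

To compute CLOSURE, for each item [A → α.Bβ] where B is a non-terminal, add [B → .γ] for all productions B → γ; repeat for the newly added items until nothing changes.

Start with: [E → . B]
  [E → . B] has the dot before B: add [B → . - e], [B → . E e], [B → . e]
  [B → . E e] has the dot before E: add [E → . e]
No further items can be added.

CLOSURE = { [B → . - e], [B → . E e], [B → . e], [E → . B], [E → . e] }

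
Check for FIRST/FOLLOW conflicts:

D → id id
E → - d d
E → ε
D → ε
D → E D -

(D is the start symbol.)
Nullable non-terminals: D, E.
FIRST sets used below: FIRST(E) = { '-', ε }, FIRST(D) = { '-', 'id', ε }

D: nullable alternative(s) D → ε; FOLLOW(D) = { $, '-' }
  D → id id: FIRST \ {ε} = { 'id' } — disjoint from FOLLOW(D)
  D → ε: FIRST \ {ε} = { } — this is the only nullable alternative, skip
  D → E D -: FIRST \ {ε} = { '-', 'id' } — overlaps FOLLOW(D) on { '-' }: CONFLICT

E: nullable alternative(s) E → ε; FOLLOW(E) = { '-', 'id' }
  E → - d d: FIRST \ {ε} = { '-' } — overlaps FOLLOW(E) on { '-' }: CONFLICT
  E → ε: FIRST \ {ε} = { } — this is the only nullable alternative, skip

So the grammar has 2 FIRST/FOLLOW conflicts (marked CONFLICT above).

Answer: Yes. D → E D '-' with FOLLOW(D) on { '-' }; E → '-' d d with FOLLOW(E) on { '-' }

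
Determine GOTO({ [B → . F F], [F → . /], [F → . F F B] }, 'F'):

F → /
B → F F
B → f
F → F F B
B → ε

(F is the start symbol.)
{ [B → F . F], [F → . /], [F → . F F B], [F → F . F B] }

GOTO(I, 'F') = CLOSURE({ [A → αX.β] : [A → α.Xβ] ∈ I, X = 'F' })

Items with dot before 'F', with the dot advanced:
  [B → . F F] → [B → F . F]
  [F → . F F B] → [F → F . F B]
Closure of the advanced items:
  [B → F . F] has the dot before F: add [F → . /], [F → . F F B]

GOTO = { [B → F . F], [F → . /], [F → . F F B], [F → F . F B] }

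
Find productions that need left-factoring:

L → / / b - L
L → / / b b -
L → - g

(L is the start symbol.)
Left-factoring is needed when two productions for the same non-terminal
share a common prefix on the right-hand side.

Productions for L:
  L → / / b - L
  L → / / b b -
  L → - g

Found common prefix '/ / b' in productions for L

Answer: Yes, L has productions with common prefix '/ / b'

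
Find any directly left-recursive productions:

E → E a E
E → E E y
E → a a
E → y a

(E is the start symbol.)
Direct left recursion occurs when N → N α for some non-terminal N (the right-hand side begins with the left-hand side itself).

E → E a E: LEFT RECURSIVE (starts with E)
E → E E y: LEFT RECURSIVE (starts with E)
E → a a: starts with a
E → y a: starts with y

The grammar has direct left recursion on: E.

Answer: Yes, E is left-recursive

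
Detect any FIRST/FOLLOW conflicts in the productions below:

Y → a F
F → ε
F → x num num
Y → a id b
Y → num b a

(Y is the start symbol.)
Nullable non-terminals: F.

F: nullable alternative(s) F → ε; FOLLOW(F) = { $ }
  F → ε: FIRST \ {ε} = { } — this is the only nullable alternative, skip
  F → x num num: FIRST \ {ε} = { 'x' } — disjoint from FOLLOW(F)

Y has no nullable alternative, so no FIRST/FOLLOW check is needed there.

No FIRST/FOLLOW conflicts found.

Answer: No FIRST/FOLLOW conflicts.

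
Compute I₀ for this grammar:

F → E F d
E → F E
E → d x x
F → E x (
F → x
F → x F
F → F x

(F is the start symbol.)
{ [E → . F E], [E → . d x x], [F → . E F d], [F → . E x (], [F → . F x], [F → . x F], [F → . x], [F' → . F] }

First, augment the grammar with F' → F
I₀ = CLOSURE({ [F' → . F] }):
  [F' → . F] has the dot before F: add [F → . E F d], [F → . E x (], [F → . x], [F → . x F], [F → . F x]
  [F → . E F d] has the dot before E: add [E → . F E], [E → . d x x]
No further items can be added.

I₀ = { [E → . F E], [E → . d x x], [F → . E F d], [F → . E x (], [F → . F x], [F → . x F], [F → . x], [F' → . F] }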